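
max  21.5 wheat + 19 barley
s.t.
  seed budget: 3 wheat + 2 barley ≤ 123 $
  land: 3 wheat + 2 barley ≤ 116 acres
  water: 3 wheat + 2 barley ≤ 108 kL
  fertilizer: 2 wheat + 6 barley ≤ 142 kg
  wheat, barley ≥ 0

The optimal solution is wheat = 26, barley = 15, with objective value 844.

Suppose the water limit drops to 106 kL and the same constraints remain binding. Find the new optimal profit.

Check each constraint at x*: seed budget 108/123 (slack 15); land 108/116 (slack 8); water 108/108 (tight); fertilizer 142/142 (tight).
Slack constraints have shadow price 0 (complementary slackness).
The binding rows give the dual system: 3·y_water + 2·y_fertilizer = 21.5 and 2·y_water + 6·y_fertilizer = 19.
→ y_water = 6.5 and y_fertilizer = 1.
Δz = y_water·Δb = 6.5 × (-2) = -13, so new z* = 844 − 13 = 831.

831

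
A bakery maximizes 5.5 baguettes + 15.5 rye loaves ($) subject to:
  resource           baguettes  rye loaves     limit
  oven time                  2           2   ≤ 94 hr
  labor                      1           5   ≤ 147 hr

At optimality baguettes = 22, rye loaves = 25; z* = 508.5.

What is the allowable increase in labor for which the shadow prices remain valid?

88

Binding constraints: oven time, labor. The basis is B = [[2,2],[1,5]] with det 8.
Per unit increase in labor, x* moves by d = (-0.25, 0.25).
The basis stays optimal until baguettes reaches 0; allowable increase = 88 hr.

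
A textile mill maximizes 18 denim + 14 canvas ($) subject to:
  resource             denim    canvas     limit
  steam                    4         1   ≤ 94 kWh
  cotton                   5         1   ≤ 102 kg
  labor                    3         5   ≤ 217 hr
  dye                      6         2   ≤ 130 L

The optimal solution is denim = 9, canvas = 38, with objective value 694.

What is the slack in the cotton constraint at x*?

cotton used = 5·9 + 1·38 = 83; slack = 102 − 83 = 19.

19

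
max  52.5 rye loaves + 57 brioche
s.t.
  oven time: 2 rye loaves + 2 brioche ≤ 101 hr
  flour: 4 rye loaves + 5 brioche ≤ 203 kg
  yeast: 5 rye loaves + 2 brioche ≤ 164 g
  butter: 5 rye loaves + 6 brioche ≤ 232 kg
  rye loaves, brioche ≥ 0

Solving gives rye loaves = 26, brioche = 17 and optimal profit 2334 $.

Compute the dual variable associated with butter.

9

Binding: yeast and butter. Non-binding: oven time (15 unused), flour (14 unused).
Slack constraints have shadow price 0 (complementary slackness).
Dual feasibility on the basic columns requires 5·y_yeast + 5·y_butter = 52.5, 2·y_yeast + 6·y_butter = 57.
Solving: y_yeast = 1.5, y_butter = 9.
Shadow price of butter = 9.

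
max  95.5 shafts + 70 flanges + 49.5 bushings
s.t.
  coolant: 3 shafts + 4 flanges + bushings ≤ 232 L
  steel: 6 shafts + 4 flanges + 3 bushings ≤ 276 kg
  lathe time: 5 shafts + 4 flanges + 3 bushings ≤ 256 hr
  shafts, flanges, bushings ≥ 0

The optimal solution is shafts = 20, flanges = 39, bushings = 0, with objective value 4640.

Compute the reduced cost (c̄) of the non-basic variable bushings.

Check each constraint at x*: coolant 216/232 (slack 16); steel 276/276 (tight); lathe time 256/256 (tight).
Slack constraints have shadow price 0 (complementary slackness).
From A_Bᵀ y = c: 6·y_steel + 5·y_lathe time = 95.5; 4·y_steel + 4·y_lathe time = 70.
→ y_steel = 8 and y_lathe time = 9.5.
Reduced cost of bushings: c₃ − yᵀa₃ = 49.5 − (8·3 + 9.5·3) = 49.5 − 52.5 = -3.

-3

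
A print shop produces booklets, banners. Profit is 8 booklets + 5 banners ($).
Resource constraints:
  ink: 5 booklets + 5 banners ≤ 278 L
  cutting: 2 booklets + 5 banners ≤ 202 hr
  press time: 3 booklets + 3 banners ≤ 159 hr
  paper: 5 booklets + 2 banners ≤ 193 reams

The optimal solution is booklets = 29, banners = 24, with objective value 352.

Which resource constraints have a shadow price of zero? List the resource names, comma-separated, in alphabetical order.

ink: 265/278 (slack 13)
cutting: 178/202 (slack 24)
press time: 159/159 (binding)
paper: 193/193 (binding)
By complementary slackness, a constraint with positive slack has shadow price 0 → cutting, ink.

cutting, ink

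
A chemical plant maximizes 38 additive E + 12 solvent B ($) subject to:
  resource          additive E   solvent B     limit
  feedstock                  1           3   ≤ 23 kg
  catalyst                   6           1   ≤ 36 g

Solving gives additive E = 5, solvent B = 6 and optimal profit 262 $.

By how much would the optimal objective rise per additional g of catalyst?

Both feedstock and catalyst are binding at x*.
The binding rows give the dual system: 1·y_feedstock + 6·y_catalyst = 38 and 3·y_feedstock + 1·y_catalyst = 12.
This yields shadow prices y_feedstock = 2, y_catalyst = 6.
Shadow price of catalyst = 6.

6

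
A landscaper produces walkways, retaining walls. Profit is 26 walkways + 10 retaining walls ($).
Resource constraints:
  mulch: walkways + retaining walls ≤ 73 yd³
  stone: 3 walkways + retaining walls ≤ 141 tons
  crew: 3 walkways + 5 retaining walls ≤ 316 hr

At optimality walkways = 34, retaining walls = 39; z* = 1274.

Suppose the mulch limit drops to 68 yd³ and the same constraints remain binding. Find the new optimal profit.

Binding: mulch and stone. Non-binding: crew (19 unused).
By complementary slackness, y = 0 for the non-binding constraint.
The binding rows give the dual system: 1·y_mulch + 3·y_stone = 26 and 1·y_mulch + 1·y_stone = 10.
→ y_mulch = 2 and y_stone = 8.
Δz = y_mulch·Δb = 2 × (-5) = -10, so new z* = 1274 − 10 = 1264.

1264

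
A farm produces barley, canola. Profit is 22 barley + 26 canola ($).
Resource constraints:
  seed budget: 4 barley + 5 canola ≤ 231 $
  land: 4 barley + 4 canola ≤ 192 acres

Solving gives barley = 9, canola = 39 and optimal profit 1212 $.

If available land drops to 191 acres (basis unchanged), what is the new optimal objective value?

1210.5

Both seed budget and land are binding at x*.
The binding rows give the dual system: 4·y_seed budget + 4·y_land = 22 and 5·y_seed budget + 4·y_land = 26.
This yields shadow prices y_seed budget = 4, y_land = 1.5.
Δz = y_land·Δb = 1.5 × (-1) = -1.5, so new z* = 1212 − 1.5 = 1210.5.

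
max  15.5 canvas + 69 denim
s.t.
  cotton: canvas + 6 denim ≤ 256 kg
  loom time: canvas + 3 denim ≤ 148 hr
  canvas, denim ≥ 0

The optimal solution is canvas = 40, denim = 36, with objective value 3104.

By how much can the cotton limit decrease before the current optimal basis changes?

Binding constraints: cotton, loom time. The basis is B = [[1,6],[1,3]] with det -3.
Per unit decrease in cotton, x* moves by d = (1, -0.3333).
The basis stays optimal until denim reaches 0; allowable decrease = 108 kg.

108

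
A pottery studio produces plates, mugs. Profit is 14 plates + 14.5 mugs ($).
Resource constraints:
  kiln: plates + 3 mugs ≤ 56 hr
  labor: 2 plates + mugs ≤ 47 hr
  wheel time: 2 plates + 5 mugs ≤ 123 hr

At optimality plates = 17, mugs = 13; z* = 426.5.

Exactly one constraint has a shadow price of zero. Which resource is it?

wheel time

kiln: 56/56 (binding)
labor: 47/47 (binding)
wheel time: 99/123 (slack 24)
By complementary slackness, a constraint with positive slack has shadow price 0 → wheel time.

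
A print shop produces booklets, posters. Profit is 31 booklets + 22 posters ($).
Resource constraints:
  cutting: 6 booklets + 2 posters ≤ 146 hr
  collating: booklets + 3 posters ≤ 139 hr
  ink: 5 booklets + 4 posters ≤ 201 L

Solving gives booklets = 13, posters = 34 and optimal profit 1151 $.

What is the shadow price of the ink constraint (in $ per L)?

Check each constraint at x*: cutting 146/146 (tight); collating 115/139 (slack 24); ink 201/201 (tight).
Since collating is not tight, its dual is 0.
The binding rows give the dual system: 6·y_cutting + 5·y_ink = 31 and 2·y_cutting + 4·y_ink = 22.
Solving: y_cutting = 1, y_ink = 5.
Shadow price of ink = 5.

5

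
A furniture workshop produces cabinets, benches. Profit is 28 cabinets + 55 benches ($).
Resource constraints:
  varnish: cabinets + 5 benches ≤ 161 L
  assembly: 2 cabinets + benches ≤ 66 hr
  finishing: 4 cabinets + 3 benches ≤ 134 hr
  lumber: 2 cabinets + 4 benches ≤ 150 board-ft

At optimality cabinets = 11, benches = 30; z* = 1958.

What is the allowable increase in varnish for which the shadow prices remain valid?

13.6

Binding constraints: varnish, finishing. The basis is B = [[1,5],[4,3]] with det -17.
Per unit increase in varnish, x* moves by d = (-0.1765, 0.2353).
The basis stays optimal until lumber becomes binding; allowable increase = 13.6 L.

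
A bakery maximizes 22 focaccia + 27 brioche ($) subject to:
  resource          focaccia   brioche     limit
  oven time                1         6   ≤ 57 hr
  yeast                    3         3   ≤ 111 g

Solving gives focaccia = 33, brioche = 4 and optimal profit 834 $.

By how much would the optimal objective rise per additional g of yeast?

7

At the optimum: oven time uses 57 of 57 (binding); yeast uses 111 of 111 (binding).
From A_Bᵀ y = c: 1·y_oven time + 3·y_yeast = 22; 6·y_oven time + 3·y_yeast = 27.
→ y_oven time = 1 and y_yeast = 7.
Shadow price of yeast = 7.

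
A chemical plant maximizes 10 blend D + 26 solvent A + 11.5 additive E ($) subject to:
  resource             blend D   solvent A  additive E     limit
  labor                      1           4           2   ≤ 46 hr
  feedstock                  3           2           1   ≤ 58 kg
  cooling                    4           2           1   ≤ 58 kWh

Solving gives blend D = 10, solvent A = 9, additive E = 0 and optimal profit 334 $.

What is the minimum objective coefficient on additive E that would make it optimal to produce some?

13

At the optimum: labor uses 46 of 46 (binding); feedstock uses 48 of 58 (slack = 10); cooling uses 58 of 58 (binding).
Since feedstock is not tight, its dual is 0.
The binding rows give the dual system: 1·y_labor + 4·y_cooling = 10 and 4·y_labor + 2·y_cooling = 26.
→ y_labor = 6 and y_cooling = 1.
additive E enters the basis when its profit ≥ yᵀa₃ = 6·2 + 1·1 = 13.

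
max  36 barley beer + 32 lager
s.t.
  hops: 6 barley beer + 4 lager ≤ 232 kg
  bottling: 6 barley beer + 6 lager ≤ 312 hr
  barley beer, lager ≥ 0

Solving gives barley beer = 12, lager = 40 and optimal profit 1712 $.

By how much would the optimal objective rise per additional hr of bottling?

Both hops and bottling are binding at x*.
Dual feasibility on the basic columns requires 6·y_hops + 6·y_bottling = 36, 4·y_hops + 6·y_bottling = 32.
This yields shadow prices y_hops = 2, y_bottling = 4.
Shadow price of bottling = 4.

4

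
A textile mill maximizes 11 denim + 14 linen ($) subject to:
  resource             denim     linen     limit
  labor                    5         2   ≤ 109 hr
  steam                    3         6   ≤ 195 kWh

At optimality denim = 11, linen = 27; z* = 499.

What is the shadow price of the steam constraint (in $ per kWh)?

Check each constraint at x*: labor 109/109 (tight); steam 195/195 (tight).
From A_Bᵀ y = c: 5·y_labor + 3·y_steam = 11; 2·y_labor + 6·y_steam = 14.
→ y_labor = 1 and y_steam = 2.
Shadow price of steam = 2.

2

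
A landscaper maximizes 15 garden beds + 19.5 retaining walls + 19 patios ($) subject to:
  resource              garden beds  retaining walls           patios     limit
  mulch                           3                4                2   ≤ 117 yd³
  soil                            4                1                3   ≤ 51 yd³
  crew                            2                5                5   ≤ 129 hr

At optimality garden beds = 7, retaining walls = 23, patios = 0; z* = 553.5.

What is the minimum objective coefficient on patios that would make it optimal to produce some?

Binding: soil and crew. Non-binding: mulch (4 unused).
Slack constraints have shadow price 0 (complementary slackness).
The binding rows give the dual system: 4·y_soil + 2·y_crew = 15 and 1·y_soil + 5·y_crew = 19.5.
This yields shadow prices y_soil = 2, y_crew = 3.5.
patios enters the basis when its profit ≥ yᵀa₃ = 2·3 + 3.5·5 = 23.5.

23.5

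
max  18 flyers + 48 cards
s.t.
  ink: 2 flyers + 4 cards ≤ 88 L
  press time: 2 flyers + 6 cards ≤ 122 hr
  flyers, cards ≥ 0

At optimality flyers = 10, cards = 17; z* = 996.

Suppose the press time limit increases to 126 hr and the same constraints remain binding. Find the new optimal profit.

1020

Check each constraint at x*: ink 88/88 (tight); press time 122/122 (tight).
From A_Bᵀ y = c: 2·y_ink + 2·y_press time = 18; 4·y_ink + 6·y_press time = 48.
Solving: y_ink = 3, y_press time = 6.
Δz = y_press time·Δb = 6 × (4) = 24, so new z* = 996 + 24 = 1020.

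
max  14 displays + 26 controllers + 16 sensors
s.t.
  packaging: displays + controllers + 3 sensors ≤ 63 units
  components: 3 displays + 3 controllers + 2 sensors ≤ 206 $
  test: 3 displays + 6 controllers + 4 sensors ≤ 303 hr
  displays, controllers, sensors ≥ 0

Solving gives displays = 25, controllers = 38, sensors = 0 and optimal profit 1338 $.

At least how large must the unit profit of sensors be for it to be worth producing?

22

Binding: packaging and test. Non-binding: components (17 unused).
Slack constraints have shadow price 0 (complementary slackness).
Dual feasibility on the basic columns requires 1·y_packaging + 3·y_test = 14, 1·y_packaging + 6·y_test = 26.
→ y_packaging = 2 and y_test = 4.
sensors enters the basis when its profit ≥ yᵀa₃ = 2·3 + 4·4 = 22.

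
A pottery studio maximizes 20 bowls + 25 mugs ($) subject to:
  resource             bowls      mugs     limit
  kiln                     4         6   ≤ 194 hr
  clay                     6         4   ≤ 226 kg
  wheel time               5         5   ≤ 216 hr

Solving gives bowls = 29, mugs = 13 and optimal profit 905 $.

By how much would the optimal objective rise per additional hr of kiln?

3.5

Check each constraint at x*: kiln 194/194 (tight); clay 226/226 (tight); wheel time 210/216 (slack 6).
By complementary slackness, y = 0 for the non-binding constraint.
The binding rows give the dual system: 4·y_kiln + 6·y_clay = 20 and 6·y_kiln + 4·y_clay = 25.
This yields shadow prices y_kiln = 3.5, y_clay = 1.
Shadow price of kiln = 3.5.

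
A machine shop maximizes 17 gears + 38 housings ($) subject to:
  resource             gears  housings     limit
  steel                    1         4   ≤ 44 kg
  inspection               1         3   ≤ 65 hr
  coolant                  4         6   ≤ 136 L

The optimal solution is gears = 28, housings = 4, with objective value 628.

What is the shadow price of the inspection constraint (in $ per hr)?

Binding: steel and coolant. Non-binding: inspection (25 unused).
By complementary slackness, y = 0 for the non-binding constraint.
Dual feasibility on the basic columns requires 1·y_steel + 4·y_coolant = 17, 4·y_steel + 6·y_coolant = 38.
This yields shadow prices y_steel = 5, y_coolant = 3.
Shadow price of inspection = 0.

0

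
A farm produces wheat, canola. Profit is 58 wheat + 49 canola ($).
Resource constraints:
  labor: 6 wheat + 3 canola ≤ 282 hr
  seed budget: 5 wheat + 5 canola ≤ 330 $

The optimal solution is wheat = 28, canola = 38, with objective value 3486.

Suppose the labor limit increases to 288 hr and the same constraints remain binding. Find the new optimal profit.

At the optimum: labor uses 282 of 282 (binding); seed budget uses 330 of 330 (binding).
Dual feasibility on the basic columns requires 6·y_labor + 5·y_seed budget = 58, 3·y_labor + 5·y_seed budget = 49.
This yields shadow prices y_labor = 3, y_seed budget = 8.
Δz = y_labor·Δb = 3 × (6) = 18, so new z* = 3486 + 18 = 3504.

3504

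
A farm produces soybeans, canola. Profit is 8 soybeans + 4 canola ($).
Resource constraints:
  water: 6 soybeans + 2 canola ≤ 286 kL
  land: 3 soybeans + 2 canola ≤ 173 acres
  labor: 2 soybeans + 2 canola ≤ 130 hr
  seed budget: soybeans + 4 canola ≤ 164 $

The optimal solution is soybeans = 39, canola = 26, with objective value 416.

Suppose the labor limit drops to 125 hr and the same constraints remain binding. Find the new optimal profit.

Check each constraint at x*: water 286/286 (tight); land 169/173 (slack 4); labor 130/130 (tight); seed budget 143/164 (slack 21).
Slack constraints have shadow price 0 (complementary slackness).
From A_Bᵀ y = c: 6·y_water + 2·y_labor = 8; 2·y_water + 2·y_labor = 4.
→ y_water = 1 and y_labor = 1.
Δz = y_labor·Δb = 1 × (-5) = -5, so new z* = 416 − 5 = 411.

411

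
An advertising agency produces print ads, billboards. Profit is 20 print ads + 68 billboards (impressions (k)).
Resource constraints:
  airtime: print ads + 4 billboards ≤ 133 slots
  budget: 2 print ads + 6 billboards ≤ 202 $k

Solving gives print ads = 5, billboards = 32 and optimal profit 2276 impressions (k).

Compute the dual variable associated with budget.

6

Both airtime and budget are binding at x*.
From A_Bᵀ y = c: 1·y_airtime + 2·y_budget = 20; 4·y_airtime + 6·y_budget = 68.
This yields shadow prices y_airtime = 8, y_budget = 6.
Shadow price of budget = 6.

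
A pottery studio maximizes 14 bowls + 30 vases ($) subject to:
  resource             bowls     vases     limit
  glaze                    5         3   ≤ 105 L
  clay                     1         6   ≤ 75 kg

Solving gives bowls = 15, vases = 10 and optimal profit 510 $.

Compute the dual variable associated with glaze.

2

Both glaze and clay are binding at x*.
The binding rows give the dual system: 5·y_glaze + 1·y_clay = 14 and 3·y_glaze + 6·y_clay = 30.
This yields shadow prices y_glaze = 2, y_clay = 4.
Shadow price of glaze = 2.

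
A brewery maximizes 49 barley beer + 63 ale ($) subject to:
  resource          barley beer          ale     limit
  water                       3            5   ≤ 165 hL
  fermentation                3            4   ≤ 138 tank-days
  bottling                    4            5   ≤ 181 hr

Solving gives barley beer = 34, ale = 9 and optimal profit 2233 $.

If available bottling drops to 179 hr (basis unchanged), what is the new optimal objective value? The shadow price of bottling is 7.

Δb = -2, so new z* = 2233 + (7)·(-2) = 2233 − 14 = 2219.

2219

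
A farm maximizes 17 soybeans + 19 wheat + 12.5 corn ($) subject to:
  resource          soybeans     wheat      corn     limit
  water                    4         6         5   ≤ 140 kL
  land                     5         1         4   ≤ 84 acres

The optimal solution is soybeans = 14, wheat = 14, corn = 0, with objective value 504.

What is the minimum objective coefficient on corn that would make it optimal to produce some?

Both water and land are binding at x*.
From A_Bᵀ y = c: 4·y_water + 5·y_land = 17; 6·y_water + 1·y_land = 19.
Solving: y_water = 3, y_land = 1.
corn enters the basis when its profit ≥ yᵀa₃ = 3·5 + 1·4 = 19.

19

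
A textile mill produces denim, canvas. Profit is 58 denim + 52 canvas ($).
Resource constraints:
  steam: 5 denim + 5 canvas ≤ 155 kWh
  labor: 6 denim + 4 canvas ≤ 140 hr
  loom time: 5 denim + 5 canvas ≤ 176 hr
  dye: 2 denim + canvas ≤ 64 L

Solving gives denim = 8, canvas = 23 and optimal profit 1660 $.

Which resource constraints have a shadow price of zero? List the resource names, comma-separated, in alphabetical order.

dye, loom time

steam: 155/155 (binding)
labor: 140/140 (binding)
loom time: 155/176 (slack 21)
dye: 39/64 (slack 25)
By complementary slackness, a constraint with positive slack has shadow price 0 → dye, loom time.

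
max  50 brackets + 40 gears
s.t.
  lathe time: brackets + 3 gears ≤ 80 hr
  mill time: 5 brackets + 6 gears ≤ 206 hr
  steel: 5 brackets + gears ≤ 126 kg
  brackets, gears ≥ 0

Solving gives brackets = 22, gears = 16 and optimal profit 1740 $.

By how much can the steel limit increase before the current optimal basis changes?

Binding constraints: mill time, steel. The basis is B = [[5,6],[5,1]] with det -25.
Per unit increase in steel, x* moves by d = (0.24, -0.2).
The basis stays optimal until gears reaches 0; allowable increase = 80 kg.

80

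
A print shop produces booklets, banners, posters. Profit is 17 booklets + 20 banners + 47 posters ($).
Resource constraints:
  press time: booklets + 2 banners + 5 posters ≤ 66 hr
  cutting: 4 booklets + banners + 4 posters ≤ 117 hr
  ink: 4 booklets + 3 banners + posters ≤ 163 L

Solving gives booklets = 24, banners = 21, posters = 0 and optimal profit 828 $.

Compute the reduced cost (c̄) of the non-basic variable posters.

-6

Binding: press time and cutting. Non-binding: ink (4 unused).
Slack constraints have shadow price 0 (complementary slackness).
From A_Bᵀ y = c: 1·y_press time + 4·y_cutting = 17; 2·y_press time + 1·y_cutting = 20.
This yields shadow prices y_press time = 9, y_cutting = 2.
Reduced cost of posters: c₃ − yᵀa₃ = 47 − (9·5 + 2·4) = 47 − 53 = -6.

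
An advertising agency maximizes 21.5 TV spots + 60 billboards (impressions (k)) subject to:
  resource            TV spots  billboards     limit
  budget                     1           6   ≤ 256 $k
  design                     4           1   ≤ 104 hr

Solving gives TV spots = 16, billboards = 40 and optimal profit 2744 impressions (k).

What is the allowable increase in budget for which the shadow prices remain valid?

368

Binding constraints: budget, design. The basis is B = [[1,6],[4,1]] with det -23.
Per unit increase in budget, x* moves by d = (-0.0435, 0.1739).
The basis stays optimal until TV spots reaches 0; allowable increase = 368 $k.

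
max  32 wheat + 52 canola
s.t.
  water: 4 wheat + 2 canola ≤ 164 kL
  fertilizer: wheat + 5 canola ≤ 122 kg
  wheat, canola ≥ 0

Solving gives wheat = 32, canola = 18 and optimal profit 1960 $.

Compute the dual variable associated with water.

At the optimum: water uses 164 of 164 (binding); fertilizer uses 122 of 122 (binding).
The binding rows give the dual system: 4·y_water + 1·y_fertilizer = 32 and 2·y_water + 5·y_fertilizer = 52.
This yields shadow prices y_water = 6, y_fertilizer = 8.
Shadow price of water = 6.

6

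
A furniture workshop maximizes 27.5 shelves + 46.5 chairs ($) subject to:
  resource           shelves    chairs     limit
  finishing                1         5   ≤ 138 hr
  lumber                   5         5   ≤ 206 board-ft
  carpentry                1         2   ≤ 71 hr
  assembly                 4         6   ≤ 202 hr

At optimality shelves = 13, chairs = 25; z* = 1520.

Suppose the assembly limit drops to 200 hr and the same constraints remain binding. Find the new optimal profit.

Binding: finishing and assembly. Non-binding: lumber (16 unused), carpentry (8 unused).
Slack constraints have shadow price 0 (complementary slackness).
Dual feasibility on the basic columns requires 1·y_finishing + 4·y_assembly = 27.5, 5·y_finishing + 6·y_assembly = 46.5.
This yields shadow prices y_finishing = 1.5, y_assembly = 6.5.
Δz = y_assembly·Δb = 6.5 × (-2) = -13, so new z* = 1520 − 13 = 1507.

1507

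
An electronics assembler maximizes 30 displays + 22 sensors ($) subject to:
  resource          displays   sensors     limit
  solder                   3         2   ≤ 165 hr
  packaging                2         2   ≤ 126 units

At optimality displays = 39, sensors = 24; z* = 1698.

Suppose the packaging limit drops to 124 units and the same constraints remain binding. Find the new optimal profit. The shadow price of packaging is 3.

1692

Δb = -2, so new z* = 1698 + (3)·(-2) = 1698 − 6 = 1692.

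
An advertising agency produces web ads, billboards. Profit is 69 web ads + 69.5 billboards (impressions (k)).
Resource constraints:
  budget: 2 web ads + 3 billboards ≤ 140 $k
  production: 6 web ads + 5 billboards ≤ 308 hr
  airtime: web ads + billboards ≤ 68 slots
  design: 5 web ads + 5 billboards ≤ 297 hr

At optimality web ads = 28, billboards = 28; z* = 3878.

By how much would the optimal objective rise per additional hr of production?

Binding: budget and production. Non-binding: airtime (12 unused), design (17 unused).
By complementary slackness, y = 0 for the non-binding constraints.
Dual feasibility on the basic columns requires 2·y_budget + 6·y_production = 69, 3·y_budget + 5·y_production = 69.5.
Solving: y_budget = 9, y_production = 8.5.
Shadow price of production = 8.5.

8.5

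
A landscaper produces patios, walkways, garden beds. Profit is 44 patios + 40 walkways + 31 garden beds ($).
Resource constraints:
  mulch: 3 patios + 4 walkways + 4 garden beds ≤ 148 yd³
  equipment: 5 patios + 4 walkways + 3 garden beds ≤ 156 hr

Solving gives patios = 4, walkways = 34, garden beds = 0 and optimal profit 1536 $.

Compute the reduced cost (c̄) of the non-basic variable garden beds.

At the optimum: mulch uses 148 of 148 (binding); equipment uses 156 of 156 (binding).
Dual feasibility on the basic columns requires 3·y_mulch + 5·y_equipment = 44, 4·y_mulch + 4·y_equipment = 40.
This yields shadow prices y_mulch = 3, y_equipment = 7.
Reduced cost of garden beds: c₃ − yᵀa₃ = 31 − (3·4 + 7·3) = 31 − 33 = -2.

-2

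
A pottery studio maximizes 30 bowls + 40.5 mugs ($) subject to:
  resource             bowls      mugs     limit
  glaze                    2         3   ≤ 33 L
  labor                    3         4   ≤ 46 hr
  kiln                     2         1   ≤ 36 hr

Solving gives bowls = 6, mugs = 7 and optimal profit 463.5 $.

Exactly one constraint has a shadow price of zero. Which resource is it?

glaze: 33/33 (binding)
labor: 46/46 (binding)
kiln: 19/36 (slack 17)
By complementary slackness, a constraint with positive slack has shadow price 0 → kiln.

kiln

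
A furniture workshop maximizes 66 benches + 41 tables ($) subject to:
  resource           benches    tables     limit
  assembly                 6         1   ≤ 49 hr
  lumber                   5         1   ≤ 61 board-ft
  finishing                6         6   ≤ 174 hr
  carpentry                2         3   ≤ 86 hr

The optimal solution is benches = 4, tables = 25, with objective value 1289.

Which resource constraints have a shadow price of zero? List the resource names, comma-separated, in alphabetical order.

carpentry, lumber

assembly: 49/49 (binding)
lumber: 45/61 (slack 16)
finishing: 174/174 (binding)
carpentry: 83/86 (slack 3)
By complementary slackness, a constraint with positive slack has shadow price 0 → carpentry, lumber.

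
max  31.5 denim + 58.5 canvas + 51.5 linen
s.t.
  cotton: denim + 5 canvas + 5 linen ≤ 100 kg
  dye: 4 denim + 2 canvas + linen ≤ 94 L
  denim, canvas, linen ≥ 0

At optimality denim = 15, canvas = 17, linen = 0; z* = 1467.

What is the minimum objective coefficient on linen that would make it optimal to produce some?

Check each constraint at x*: cotton 100/100 (tight); dye 94/94 (tight).
The binding rows give the dual system: 1·y_cotton + 4·y_dye = 31.5 and 5·y_cotton + 2·y_dye = 58.5.
→ y_cotton = 9.5 and y_dye = 5.5.
linen enters the basis when its profit ≥ yᵀa₃ = 9.5·5 + 5.5·1 = 53.

53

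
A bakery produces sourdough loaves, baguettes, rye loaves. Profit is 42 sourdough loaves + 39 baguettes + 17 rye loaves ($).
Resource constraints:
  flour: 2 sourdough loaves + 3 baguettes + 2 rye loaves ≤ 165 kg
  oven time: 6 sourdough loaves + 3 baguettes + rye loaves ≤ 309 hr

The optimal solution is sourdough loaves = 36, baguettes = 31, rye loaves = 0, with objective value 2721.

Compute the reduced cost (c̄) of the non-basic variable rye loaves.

Check each constraint at x*: flour 165/165 (tight); oven time 309/309 (tight).
Dual feasibility on the basic columns requires 2·y_flour + 6·y_oven time = 42, 3·y_flour + 3·y_oven time = 39.
Solving: y_flour = 9, y_oven time = 4.
Reduced cost of rye loaves: c₃ − yᵀa₃ = 17 − (9·2 + 4·1) = 17 − 22 = -5.

-5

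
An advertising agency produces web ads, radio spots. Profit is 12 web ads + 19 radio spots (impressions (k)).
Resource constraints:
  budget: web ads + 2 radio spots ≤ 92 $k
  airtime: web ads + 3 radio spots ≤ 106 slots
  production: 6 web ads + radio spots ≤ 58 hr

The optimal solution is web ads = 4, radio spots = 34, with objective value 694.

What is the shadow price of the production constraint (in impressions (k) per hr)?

1

Binding: airtime and production. Non-binding: budget (20 unused).
By complementary slackness, y = 0 for the non-binding constraint.
The binding rows give the dual system: 1·y_airtime + 6·y_production = 12 and 3·y_airtime + 1·y_production = 19.
This yields shadow prices y_airtime = 6, y_production = 1.
Shadow price of production = 1.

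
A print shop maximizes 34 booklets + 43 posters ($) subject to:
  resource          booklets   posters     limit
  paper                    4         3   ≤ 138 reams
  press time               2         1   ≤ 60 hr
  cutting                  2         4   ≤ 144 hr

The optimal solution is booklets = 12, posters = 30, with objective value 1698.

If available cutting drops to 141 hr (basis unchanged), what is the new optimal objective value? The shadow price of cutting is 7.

1677

Δb = -3, so new z* = 1698 + (7)·(-3) = 1698 − 21 = 1677.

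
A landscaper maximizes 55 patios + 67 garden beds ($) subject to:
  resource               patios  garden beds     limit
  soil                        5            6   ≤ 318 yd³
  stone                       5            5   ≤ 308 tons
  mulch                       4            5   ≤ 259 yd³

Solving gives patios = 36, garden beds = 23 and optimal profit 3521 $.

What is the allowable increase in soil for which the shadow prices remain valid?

2.6

Binding constraints: soil, mulch. The basis is B = [[5,6],[4,5]] with det 1.
Per unit increase in soil, x* moves by d = (5, -4).
The basis stays optimal until stone becomes binding; allowable increase = 2.6 yd³.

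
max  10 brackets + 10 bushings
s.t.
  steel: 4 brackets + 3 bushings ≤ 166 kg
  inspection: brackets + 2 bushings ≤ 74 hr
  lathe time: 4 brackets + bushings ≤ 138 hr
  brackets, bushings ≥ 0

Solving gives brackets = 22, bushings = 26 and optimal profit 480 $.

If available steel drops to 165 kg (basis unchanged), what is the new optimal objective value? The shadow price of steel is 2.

Δb = -1, so new z* = 480 + (2)·(-1) = 480 − 2 = 478.

478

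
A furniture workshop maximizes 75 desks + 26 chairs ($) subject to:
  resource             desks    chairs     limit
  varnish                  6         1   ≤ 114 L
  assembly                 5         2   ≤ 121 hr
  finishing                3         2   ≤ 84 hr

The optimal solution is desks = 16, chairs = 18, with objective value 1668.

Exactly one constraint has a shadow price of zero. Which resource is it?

assembly

varnish: 114/114 (binding)
assembly: 116/121 (slack 5)
finishing: 84/84 (binding)
By complementary slackness, a constraint with positive slack has shadow price 0 → assembly.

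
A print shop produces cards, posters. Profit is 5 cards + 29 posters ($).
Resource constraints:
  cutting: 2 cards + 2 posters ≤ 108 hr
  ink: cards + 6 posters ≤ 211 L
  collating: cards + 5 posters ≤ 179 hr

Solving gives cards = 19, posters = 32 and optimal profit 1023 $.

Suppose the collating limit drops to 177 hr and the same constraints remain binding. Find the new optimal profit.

Check each constraint at x*: cutting 102/108 (slack 6); ink 211/211 (tight); collating 179/179 (tight).
Slack constraints have shadow price 0 (complementary slackness).
From A_Bᵀ y = c: 1·y_ink + 1·y_collating = 5; 6·y_ink + 5·y_collating = 29.
This yields shadow prices y_ink = 4, y_collating = 1.
Δz = y_collating·Δb = 1 × (-2) = -2, so new z* = 1023 − 2 = 1021.

1021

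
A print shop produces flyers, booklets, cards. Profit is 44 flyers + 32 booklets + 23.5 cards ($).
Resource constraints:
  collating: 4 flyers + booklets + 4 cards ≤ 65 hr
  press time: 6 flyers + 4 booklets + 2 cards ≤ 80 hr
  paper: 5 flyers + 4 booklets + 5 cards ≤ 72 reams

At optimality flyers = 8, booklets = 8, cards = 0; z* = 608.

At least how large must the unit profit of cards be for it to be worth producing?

28

Check each constraint at x*: collating 40/65 (slack 25); press time 80/80 (tight); paper 72/72 (tight).
Slack constraints have shadow price 0 (complementary slackness).
The binding rows give the dual system: 6·y_press time + 5·y_paper = 44 and 4·y_press time + 4·y_paper = 32.
→ y_press time = 4 and y_paper = 4.
cards enters the basis when its profit ≥ yᵀa₃ = 4·2 + 4·5 = 28.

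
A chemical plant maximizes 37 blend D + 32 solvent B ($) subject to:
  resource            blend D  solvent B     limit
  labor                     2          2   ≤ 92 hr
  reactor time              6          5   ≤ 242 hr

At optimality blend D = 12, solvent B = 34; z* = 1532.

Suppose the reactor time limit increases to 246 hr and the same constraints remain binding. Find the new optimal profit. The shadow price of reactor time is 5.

Δb = 4, so new z* = 1532 + (5)·(4) = 1532 + 20 = 1552.

1552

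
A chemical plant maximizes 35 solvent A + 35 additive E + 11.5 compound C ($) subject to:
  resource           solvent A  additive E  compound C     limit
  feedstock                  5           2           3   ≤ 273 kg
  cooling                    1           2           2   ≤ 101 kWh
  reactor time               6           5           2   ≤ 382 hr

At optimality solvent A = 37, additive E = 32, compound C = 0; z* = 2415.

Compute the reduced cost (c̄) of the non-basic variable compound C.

Binding: cooling and reactor time. Non-binding: feedstock (24 unused).
Since feedstock is not tight, its dual is 0.
Dual feasibility on the basic columns requires 1·y_cooling + 6·y_reactor time = 35, 2·y_cooling + 5·y_reactor time = 35.
This yields shadow prices y_cooling = 5, y_reactor time = 5.
Reduced cost of compound C: c₃ − yᵀa₃ = 11.5 − (5·2 + 5·2) = 11.5 − 20 = -8.5.

-8.5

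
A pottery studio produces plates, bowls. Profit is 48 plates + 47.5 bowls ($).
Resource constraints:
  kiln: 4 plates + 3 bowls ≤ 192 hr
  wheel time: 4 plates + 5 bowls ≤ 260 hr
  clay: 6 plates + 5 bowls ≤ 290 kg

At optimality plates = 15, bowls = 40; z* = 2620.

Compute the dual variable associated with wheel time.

Binding: wheel time and clay. Non-binding: kiln (12 unused).
Slack constraints have shadow price 0 (complementary slackness).
The binding rows give the dual system: 4·y_wheel time + 6·y_clay = 48 and 5·y_wheel time + 5·y_clay = 47.5.
→ y_wheel time = 4.5 and y_clay = 5.
Shadow price of wheel time = 4.5.

4.5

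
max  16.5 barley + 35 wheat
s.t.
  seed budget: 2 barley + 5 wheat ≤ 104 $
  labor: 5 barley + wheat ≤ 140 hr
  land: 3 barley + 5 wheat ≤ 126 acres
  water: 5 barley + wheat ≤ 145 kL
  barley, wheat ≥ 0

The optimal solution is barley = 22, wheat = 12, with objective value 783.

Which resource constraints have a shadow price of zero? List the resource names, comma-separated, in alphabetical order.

labor, water

seed budget: 104/104 (binding)
labor: 122/140 (slack 18)
land: 126/126 (binding)
water: 122/145 (slack 23)
By complementary slackness, a constraint with positive slack has shadow price 0 → labor, water.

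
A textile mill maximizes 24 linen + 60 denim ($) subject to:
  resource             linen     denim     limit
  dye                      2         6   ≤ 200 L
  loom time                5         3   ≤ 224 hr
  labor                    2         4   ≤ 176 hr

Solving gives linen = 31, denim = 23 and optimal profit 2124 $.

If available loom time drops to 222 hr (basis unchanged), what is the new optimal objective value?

2122

Check each constraint at x*: dye 200/200 (tight); loom time 224/224 (tight); labor 154/176 (slack 22).
By complementary slackness, y = 0 for the non-binding constraint.
The binding rows give the dual system: 2·y_dye + 5·y_loom time = 24 and 6·y_dye + 3·y_loom time = 60.
→ y_dye = 9.5 and y_loom time = 1.
Δz = y_loom time·Δb = 1 × (-2) = -2, so new z* = 2124 − 2 = 2122.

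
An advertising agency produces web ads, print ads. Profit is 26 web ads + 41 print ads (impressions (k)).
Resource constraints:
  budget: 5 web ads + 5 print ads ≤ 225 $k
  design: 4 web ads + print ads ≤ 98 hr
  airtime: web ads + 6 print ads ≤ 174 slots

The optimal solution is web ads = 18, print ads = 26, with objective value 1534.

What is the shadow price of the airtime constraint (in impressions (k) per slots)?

At the optimum: budget uses 220 of 225 (slack = 5); design uses 98 of 98 (binding); airtime uses 174 of 174 (binding).
Since budget is not tight, its dual is 0.
Dual feasibility on the basic columns requires 4·y_design + 1·y_airtime = 26, 1·y_design + 6·y_airtime = 41.
Solving: y_design = 5, y_airtime = 6.
Shadow price of airtime = 6.

6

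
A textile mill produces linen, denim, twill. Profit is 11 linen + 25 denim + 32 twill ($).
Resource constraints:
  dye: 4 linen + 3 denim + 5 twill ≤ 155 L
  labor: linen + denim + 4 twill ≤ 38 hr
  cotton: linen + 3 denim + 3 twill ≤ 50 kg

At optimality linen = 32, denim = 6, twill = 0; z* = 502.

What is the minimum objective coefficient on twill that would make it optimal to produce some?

Binding: labor and cotton. Non-binding: dye (9 unused).
By complementary slackness, y = 0 for the non-binding constraint.
From A_Bᵀ y = c: 1·y_labor + 1·y_cotton = 11; 1·y_labor + 3·y_cotton = 25.
This yields shadow prices y_labor = 4, y_cotton = 7.
twill enters the basis when its profit ≥ yᵀa₃ = 4·4 + 7·3 = 37.

37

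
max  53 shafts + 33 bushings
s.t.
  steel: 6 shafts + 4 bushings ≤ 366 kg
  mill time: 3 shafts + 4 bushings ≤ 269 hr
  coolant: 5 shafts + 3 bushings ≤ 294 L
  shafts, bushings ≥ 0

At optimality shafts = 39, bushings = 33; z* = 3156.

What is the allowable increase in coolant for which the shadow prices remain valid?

Binding constraints: steel, coolant. The basis is B = [[6,4],[5,3]] with det -2.
Per unit increase in coolant, x* moves by d = (2, -3).
The basis stays optimal until bushings reaches 0; allowable increase = 11 L.

11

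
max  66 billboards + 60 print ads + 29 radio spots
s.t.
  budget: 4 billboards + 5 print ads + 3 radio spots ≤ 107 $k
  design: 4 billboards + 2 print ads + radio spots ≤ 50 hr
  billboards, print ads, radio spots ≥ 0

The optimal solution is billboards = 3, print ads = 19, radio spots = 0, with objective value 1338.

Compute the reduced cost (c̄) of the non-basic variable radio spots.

At the optimum: budget uses 107 of 107 (binding); design uses 50 of 50 (binding).
Dual feasibility on the basic columns requires 4·y_budget + 4·y_design = 66, 5·y_budget + 2·y_design = 60.
This yields shadow prices y_budget = 9, y_design = 7.5.
Reduced cost of radio spots: c₃ − yᵀa₃ = 29 − (9·3 + 7.5·1) = 29 − 34.5 = -5.5.

-5.5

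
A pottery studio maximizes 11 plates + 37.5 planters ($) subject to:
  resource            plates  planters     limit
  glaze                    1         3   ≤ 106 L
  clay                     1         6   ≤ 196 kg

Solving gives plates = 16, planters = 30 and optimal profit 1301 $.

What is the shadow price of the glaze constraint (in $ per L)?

At the optimum: glaze uses 106 of 106 (binding); clay uses 196 of 196 (binding).
From A_Bᵀ y = c: 1·y_glaze + 1·y_clay = 11; 3·y_glaze + 6·y_clay = 37.5.
This yields shadow prices y_glaze = 9.5, y_clay = 1.5.
Shadow price of glaze = 9.5.

9.5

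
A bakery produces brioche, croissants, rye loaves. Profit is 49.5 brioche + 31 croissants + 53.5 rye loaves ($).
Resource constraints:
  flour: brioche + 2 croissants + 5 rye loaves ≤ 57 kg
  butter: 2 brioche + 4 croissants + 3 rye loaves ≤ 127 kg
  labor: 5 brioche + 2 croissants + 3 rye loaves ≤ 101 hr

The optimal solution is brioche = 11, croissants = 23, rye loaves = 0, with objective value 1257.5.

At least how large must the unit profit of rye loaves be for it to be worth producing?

60.5

At the optimum: flour uses 57 of 57 (binding); butter uses 114 of 127 (slack = 13); labor uses 101 of 101 (binding).
Slack constraints have shadow price 0 (complementary slackness).
From A_Bᵀ y = c: 1·y_flour + 5·y_labor = 49.5; 2·y_flour + 2·y_labor = 31.
This yields shadow prices y_flour = 7, y_labor = 8.5.
rye loaves enters the basis when its profit ≥ yᵀa₃ = 7·5 + 8.5·3 = 60.5.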